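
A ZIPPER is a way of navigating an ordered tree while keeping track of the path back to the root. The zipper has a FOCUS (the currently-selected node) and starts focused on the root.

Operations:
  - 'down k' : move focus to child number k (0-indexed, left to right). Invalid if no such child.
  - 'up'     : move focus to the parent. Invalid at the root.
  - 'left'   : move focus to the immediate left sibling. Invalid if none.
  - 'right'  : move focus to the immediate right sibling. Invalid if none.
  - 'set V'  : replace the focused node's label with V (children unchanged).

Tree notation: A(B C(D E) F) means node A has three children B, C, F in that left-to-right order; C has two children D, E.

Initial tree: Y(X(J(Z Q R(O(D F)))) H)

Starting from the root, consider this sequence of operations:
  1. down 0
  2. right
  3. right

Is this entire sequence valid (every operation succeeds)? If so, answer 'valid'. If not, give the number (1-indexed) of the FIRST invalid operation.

Step 1 (down 0): focus=X path=0 depth=1 children=['J'] left=[] right=['H'] parent=Y
Step 2 (right): focus=H path=1 depth=1 children=[] left=['X'] right=[] parent=Y
Step 3 (right): INVALID

Answer: 3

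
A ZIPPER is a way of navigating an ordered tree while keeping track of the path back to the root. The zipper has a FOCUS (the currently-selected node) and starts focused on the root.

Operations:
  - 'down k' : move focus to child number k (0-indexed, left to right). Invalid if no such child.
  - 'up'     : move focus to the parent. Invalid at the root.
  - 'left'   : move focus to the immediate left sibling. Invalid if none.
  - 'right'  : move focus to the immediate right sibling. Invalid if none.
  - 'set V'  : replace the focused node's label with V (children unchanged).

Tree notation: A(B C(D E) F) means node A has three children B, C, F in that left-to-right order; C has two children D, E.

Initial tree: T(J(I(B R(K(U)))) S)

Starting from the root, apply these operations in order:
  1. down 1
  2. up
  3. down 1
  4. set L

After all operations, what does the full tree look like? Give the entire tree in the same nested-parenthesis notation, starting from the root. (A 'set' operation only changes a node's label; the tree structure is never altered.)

Step 1 (down 1): focus=S path=1 depth=1 children=[] left=['J'] right=[] parent=T
Step 2 (up): focus=T path=root depth=0 children=['J', 'S'] (at root)
Step 3 (down 1): focus=S path=1 depth=1 children=[] left=['J'] right=[] parent=T
Step 4 (set L): focus=L path=1 depth=1 children=[] left=['J'] right=[] parent=T

Answer: T(J(I(B R(K(U)))) L)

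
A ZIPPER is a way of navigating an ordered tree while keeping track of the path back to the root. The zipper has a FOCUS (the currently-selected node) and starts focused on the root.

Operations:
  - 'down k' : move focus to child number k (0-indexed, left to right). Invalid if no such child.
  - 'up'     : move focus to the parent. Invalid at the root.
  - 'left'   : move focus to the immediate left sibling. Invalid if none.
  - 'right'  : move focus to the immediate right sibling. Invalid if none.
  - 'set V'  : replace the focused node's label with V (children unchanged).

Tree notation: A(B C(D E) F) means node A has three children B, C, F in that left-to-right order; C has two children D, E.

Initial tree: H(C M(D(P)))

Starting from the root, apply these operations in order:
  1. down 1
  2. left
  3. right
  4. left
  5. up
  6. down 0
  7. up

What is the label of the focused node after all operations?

Step 1 (down 1): focus=M path=1 depth=1 children=['D'] left=['C'] right=[] parent=H
Step 2 (left): focus=C path=0 depth=1 children=[] left=[] right=['M'] parent=H
Step 3 (right): focus=M path=1 depth=1 children=['D'] left=['C'] right=[] parent=H
Step 4 (left): focus=C path=0 depth=1 children=[] left=[] right=['M'] parent=H
Step 5 (up): focus=H path=root depth=0 children=['C', 'M'] (at root)
Step 6 (down 0): focus=C path=0 depth=1 children=[] left=[] right=['M'] parent=H
Step 7 (up): focus=H path=root depth=0 children=['C', 'M'] (at root)

Answer: H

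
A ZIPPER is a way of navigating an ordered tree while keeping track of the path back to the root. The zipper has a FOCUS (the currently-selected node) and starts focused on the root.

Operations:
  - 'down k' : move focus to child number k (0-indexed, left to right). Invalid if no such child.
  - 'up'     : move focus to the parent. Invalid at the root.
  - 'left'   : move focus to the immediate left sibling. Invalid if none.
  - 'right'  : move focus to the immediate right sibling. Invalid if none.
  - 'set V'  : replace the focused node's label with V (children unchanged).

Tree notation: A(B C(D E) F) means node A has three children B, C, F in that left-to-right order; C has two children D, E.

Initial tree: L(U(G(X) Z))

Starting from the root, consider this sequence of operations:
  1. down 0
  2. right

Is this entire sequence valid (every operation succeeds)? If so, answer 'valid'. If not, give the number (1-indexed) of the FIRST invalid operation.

Step 1 (down 0): focus=U path=0 depth=1 children=['G', 'Z'] left=[] right=[] parent=L
Step 2 (right): INVALID

Answer: 2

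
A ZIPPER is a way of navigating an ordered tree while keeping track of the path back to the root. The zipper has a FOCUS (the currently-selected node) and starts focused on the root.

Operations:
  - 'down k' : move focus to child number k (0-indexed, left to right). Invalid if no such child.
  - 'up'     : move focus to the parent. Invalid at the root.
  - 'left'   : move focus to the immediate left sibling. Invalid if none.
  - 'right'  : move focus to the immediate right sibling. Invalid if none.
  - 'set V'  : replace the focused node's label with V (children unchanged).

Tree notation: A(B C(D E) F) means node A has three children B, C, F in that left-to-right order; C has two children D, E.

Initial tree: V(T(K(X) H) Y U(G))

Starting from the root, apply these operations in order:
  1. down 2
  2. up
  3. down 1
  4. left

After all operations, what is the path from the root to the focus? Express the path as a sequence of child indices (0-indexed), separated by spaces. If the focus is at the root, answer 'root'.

Answer: 0

Derivation:
Step 1 (down 2): focus=U path=2 depth=1 children=['G'] left=['T', 'Y'] right=[] parent=V
Step 2 (up): focus=V path=root depth=0 children=['T', 'Y', 'U'] (at root)
Step 3 (down 1): focus=Y path=1 depth=1 children=[] left=['T'] right=['U'] parent=V
Step 4 (left): focus=T path=0 depth=1 children=['K', 'H'] left=[] right=['Y', 'U'] parent=V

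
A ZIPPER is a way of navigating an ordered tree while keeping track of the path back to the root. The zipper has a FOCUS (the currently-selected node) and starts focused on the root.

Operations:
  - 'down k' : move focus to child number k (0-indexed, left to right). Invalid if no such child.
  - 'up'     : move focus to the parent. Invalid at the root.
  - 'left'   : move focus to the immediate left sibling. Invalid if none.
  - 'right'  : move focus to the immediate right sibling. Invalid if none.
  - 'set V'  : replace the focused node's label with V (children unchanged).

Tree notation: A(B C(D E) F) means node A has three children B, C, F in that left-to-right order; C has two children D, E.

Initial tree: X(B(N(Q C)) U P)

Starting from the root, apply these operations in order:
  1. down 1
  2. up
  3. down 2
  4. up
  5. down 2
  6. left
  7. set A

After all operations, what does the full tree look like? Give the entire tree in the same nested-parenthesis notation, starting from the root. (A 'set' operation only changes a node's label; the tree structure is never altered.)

Step 1 (down 1): focus=U path=1 depth=1 children=[] left=['B'] right=['P'] parent=X
Step 2 (up): focus=X path=root depth=0 children=['B', 'U', 'P'] (at root)
Step 3 (down 2): focus=P path=2 depth=1 children=[] left=['B', 'U'] right=[] parent=X
Step 4 (up): focus=X path=root depth=0 children=['B', 'U', 'P'] (at root)
Step 5 (down 2): focus=P path=2 depth=1 children=[] left=['B', 'U'] right=[] parent=X
Step 6 (left): focus=U path=1 depth=1 children=[] left=['B'] right=['P'] parent=X
Step 7 (set A): focus=A path=1 depth=1 children=[] left=['B'] right=['P'] parent=X

Answer: X(B(N(Q C)) A P)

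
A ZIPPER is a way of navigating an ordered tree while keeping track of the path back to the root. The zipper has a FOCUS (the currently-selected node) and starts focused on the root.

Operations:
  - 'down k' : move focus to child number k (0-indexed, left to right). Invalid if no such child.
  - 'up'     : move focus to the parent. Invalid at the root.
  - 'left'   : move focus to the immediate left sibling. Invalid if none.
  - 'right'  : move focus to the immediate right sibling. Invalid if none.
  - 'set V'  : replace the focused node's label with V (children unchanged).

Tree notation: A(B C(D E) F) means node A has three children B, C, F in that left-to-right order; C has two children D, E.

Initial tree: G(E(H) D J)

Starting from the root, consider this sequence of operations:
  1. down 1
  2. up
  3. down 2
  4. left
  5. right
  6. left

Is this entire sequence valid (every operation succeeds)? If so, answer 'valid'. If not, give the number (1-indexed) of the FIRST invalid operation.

Step 1 (down 1): focus=D path=1 depth=1 children=[] left=['E'] right=['J'] parent=G
Step 2 (up): focus=G path=root depth=0 children=['E', 'D', 'J'] (at root)
Step 3 (down 2): focus=J path=2 depth=1 children=[] left=['E', 'D'] right=[] parent=G
Step 4 (left): focus=D path=1 depth=1 children=[] left=['E'] right=['J'] parent=G
Step 5 (right): focus=J path=2 depth=1 children=[] left=['E', 'D'] right=[] parent=G
Step 6 (left): focus=D path=1 depth=1 children=[] left=['E'] right=['J'] parent=G

Answer: valid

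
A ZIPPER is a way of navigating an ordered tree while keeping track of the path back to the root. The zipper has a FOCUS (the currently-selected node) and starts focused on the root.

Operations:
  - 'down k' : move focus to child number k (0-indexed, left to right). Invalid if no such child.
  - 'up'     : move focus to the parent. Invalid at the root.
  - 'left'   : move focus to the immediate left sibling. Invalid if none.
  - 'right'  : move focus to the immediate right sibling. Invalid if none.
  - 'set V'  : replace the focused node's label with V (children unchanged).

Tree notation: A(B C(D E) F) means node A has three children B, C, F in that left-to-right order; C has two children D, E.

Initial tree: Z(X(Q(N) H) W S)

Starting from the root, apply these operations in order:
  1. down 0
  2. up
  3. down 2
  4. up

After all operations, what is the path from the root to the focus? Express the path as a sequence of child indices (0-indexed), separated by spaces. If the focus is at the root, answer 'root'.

Answer: root

Derivation:
Step 1 (down 0): focus=X path=0 depth=1 children=['Q', 'H'] left=[] right=['W', 'S'] parent=Z
Step 2 (up): focus=Z path=root depth=0 children=['X', 'W', 'S'] (at root)
Step 3 (down 2): focus=S path=2 depth=1 children=[] left=['X', 'W'] right=[] parent=Z
Step 4 (up): focus=Z path=root depth=0 children=['X', 'W', 'S'] (at root)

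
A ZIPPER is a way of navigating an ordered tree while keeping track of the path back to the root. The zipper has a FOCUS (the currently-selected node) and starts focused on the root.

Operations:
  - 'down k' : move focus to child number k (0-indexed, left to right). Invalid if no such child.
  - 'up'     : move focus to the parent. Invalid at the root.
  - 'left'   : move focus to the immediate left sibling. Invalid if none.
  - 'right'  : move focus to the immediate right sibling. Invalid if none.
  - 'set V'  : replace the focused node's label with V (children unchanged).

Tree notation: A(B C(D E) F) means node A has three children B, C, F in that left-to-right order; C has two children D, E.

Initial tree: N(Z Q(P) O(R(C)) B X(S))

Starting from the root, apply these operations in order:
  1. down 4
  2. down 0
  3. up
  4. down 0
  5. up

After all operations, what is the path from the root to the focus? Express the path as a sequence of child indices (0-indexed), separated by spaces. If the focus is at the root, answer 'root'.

Answer: 4

Derivation:
Step 1 (down 4): focus=X path=4 depth=1 children=['S'] left=['Z', 'Q', 'O', 'B'] right=[] parent=N
Step 2 (down 0): focus=S path=4/0 depth=2 children=[] left=[] right=[] parent=X
Step 3 (up): focus=X path=4 depth=1 children=['S'] left=['Z', 'Q', 'O', 'B'] right=[] parent=N
Step 4 (down 0): focus=S path=4/0 depth=2 children=[] left=[] right=[] parent=X
Step 5 (up): focus=X path=4 depth=1 children=['S'] left=['Z', 'Q', 'O', 'B'] right=[] parent=N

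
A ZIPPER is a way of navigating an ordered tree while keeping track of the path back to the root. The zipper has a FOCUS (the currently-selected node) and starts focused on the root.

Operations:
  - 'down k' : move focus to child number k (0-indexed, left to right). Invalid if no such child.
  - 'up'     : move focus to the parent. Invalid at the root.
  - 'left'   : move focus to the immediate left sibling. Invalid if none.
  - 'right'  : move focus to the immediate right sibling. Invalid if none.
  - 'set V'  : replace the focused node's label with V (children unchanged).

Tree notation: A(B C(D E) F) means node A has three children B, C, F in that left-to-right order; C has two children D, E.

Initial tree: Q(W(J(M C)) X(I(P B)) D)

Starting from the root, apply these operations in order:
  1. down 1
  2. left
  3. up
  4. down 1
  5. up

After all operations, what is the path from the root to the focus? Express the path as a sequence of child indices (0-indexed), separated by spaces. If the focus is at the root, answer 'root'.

Answer: root

Derivation:
Step 1 (down 1): focus=X path=1 depth=1 children=['I'] left=['W'] right=['D'] parent=Q
Step 2 (left): focus=W path=0 depth=1 children=['J'] left=[] right=['X', 'D'] parent=Q
Step 3 (up): focus=Q path=root depth=0 children=['W', 'X', 'D'] (at root)
Step 4 (down 1): focus=X path=1 depth=1 children=['I'] left=['W'] right=['D'] parent=Q
Step 5 (up): focus=Q path=root depth=0 children=['W', 'X', 'D'] (at root)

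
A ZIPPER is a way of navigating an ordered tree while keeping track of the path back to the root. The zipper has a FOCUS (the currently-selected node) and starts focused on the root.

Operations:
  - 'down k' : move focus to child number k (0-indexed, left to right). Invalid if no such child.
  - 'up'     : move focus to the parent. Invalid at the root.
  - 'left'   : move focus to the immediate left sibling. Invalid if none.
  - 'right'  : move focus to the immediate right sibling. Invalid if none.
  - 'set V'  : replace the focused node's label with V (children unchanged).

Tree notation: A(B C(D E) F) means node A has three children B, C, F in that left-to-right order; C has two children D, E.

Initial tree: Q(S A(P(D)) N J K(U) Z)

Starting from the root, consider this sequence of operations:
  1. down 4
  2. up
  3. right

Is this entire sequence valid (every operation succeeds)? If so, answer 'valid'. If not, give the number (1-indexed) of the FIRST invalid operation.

Step 1 (down 4): focus=K path=4 depth=1 children=['U'] left=['S', 'A', 'N', 'J'] right=['Z'] parent=Q
Step 2 (up): focus=Q path=root depth=0 children=['S', 'A', 'N', 'J', 'K', 'Z'] (at root)
Step 3 (right): INVALID

Answer: 3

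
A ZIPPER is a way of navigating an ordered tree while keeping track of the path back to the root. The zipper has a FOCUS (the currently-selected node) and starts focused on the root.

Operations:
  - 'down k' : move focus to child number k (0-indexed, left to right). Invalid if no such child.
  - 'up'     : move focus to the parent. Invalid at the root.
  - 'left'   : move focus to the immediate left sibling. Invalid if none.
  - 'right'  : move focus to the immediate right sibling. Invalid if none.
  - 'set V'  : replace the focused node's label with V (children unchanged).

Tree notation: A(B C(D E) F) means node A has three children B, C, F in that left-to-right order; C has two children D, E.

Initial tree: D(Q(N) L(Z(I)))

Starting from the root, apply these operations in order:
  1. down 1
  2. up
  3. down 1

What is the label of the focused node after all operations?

Step 1 (down 1): focus=L path=1 depth=1 children=['Z'] left=['Q'] right=[] parent=D
Step 2 (up): focus=D path=root depth=0 children=['Q', 'L'] (at root)
Step 3 (down 1): focus=L path=1 depth=1 children=['Z'] left=['Q'] right=[] parent=D

Answer: L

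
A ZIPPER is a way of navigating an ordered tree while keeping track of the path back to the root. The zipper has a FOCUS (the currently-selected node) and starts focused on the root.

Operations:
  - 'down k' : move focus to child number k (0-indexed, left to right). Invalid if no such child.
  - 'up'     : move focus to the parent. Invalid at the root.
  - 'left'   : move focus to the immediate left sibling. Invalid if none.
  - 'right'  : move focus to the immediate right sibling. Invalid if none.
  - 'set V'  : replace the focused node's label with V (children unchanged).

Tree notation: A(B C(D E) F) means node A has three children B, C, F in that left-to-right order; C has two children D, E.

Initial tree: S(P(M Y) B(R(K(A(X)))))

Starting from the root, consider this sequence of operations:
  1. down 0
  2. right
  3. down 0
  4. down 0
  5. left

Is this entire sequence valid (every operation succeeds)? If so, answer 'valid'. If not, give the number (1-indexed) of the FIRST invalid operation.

Answer: 5

Derivation:
Step 1 (down 0): focus=P path=0 depth=1 children=['M', 'Y'] left=[] right=['B'] parent=S
Step 2 (right): focus=B path=1 depth=1 children=['R'] left=['P'] right=[] parent=S
Step 3 (down 0): focus=R path=1/0 depth=2 children=['K'] left=[] right=[] parent=B
Step 4 (down 0): focus=K path=1/0/0 depth=3 children=['A'] left=[] right=[] parent=R
Step 5 (left): INVALID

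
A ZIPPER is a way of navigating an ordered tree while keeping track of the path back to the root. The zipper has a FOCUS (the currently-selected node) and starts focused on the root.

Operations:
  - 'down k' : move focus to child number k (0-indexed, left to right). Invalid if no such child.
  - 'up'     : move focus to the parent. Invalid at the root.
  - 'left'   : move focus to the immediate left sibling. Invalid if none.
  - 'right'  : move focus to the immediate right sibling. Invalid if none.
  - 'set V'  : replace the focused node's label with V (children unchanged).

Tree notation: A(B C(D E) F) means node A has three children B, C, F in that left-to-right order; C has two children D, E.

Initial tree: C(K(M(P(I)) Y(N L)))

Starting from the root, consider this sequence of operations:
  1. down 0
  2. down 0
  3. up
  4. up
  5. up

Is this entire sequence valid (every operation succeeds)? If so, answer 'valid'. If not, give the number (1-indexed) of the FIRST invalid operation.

Step 1 (down 0): focus=K path=0 depth=1 children=['M', 'Y'] left=[] right=[] parent=C
Step 2 (down 0): focus=M path=0/0 depth=2 children=['P'] left=[] right=['Y'] parent=K
Step 3 (up): focus=K path=0 depth=1 children=['M', 'Y'] left=[] right=[] parent=C
Step 4 (up): focus=C path=root depth=0 children=['K'] (at root)
Step 5 (up): INVALID

Answer: 5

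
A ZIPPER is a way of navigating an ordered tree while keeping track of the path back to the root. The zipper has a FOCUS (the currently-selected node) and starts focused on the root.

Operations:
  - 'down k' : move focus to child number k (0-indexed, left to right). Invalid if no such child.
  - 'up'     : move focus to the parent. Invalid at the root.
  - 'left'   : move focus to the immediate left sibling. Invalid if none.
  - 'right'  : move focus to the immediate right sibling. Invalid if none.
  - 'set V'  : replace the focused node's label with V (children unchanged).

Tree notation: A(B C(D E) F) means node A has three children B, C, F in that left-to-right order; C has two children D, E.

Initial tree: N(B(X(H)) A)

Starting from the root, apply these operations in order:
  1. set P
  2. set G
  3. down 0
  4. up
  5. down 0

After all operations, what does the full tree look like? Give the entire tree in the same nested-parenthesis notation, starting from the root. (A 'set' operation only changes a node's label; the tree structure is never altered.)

Answer: G(B(X(H)) A)

Derivation:
Step 1 (set P): focus=P path=root depth=0 children=['B', 'A'] (at root)
Step 2 (set G): focus=G path=root depth=0 children=['B', 'A'] (at root)
Step 3 (down 0): focus=B path=0 depth=1 children=['X'] left=[] right=['A'] parent=G
Step 4 (up): focus=G path=root depth=0 children=['B', 'A'] (at root)
Step 5 (down 0): focus=B path=0 depth=1 children=['X'] left=[] right=['A'] parent=G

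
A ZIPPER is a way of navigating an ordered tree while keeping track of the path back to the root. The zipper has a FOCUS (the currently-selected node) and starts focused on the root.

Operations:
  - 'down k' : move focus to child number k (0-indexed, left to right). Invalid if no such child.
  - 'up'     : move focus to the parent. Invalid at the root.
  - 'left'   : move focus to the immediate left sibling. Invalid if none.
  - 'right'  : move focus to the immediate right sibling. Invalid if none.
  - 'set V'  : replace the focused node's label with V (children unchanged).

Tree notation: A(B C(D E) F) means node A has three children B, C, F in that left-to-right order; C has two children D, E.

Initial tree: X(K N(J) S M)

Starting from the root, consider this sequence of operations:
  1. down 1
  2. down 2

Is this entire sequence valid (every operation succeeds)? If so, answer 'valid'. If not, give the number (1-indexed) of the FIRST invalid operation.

Step 1 (down 1): focus=N path=1 depth=1 children=['J'] left=['K'] right=['S', 'M'] parent=X
Step 2 (down 2): INVALID

Answer: 2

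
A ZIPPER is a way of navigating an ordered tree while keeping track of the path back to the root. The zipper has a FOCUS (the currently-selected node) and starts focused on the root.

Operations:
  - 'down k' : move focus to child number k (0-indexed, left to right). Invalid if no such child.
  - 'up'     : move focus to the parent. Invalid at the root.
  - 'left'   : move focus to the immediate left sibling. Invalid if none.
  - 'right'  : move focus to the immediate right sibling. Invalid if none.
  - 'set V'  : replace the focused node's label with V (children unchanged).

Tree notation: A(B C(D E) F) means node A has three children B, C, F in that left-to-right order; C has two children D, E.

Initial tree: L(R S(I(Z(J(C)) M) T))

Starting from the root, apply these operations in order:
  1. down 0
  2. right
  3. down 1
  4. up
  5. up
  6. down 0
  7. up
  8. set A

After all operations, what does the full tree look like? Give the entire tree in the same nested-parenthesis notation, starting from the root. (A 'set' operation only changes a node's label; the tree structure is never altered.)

Answer: A(R S(I(Z(J(C)) M) T))

Derivation:
Step 1 (down 0): focus=R path=0 depth=1 children=[] left=[] right=['S'] parent=L
Step 2 (right): focus=S path=1 depth=1 children=['I', 'T'] left=['R'] right=[] parent=L
Step 3 (down 1): focus=T path=1/1 depth=2 children=[] left=['I'] right=[] parent=S
Step 4 (up): focus=S path=1 depth=1 children=['I', 'T'] left=['R'] right=[] parent=L
Step 5 (up): focus=L path=root depth=0 children=['R', 'S'] (at root)
Step 6 (down 0): focus=R path=0 depth=1 children=[] left=[] right=['S'] parent=L
Step 7 (up): focus=L path=root depth=0 children=['R', 'S'] (at root)
Step 8 (set A): focus=A path=root depth=0 children=['R', 'S'] (at root)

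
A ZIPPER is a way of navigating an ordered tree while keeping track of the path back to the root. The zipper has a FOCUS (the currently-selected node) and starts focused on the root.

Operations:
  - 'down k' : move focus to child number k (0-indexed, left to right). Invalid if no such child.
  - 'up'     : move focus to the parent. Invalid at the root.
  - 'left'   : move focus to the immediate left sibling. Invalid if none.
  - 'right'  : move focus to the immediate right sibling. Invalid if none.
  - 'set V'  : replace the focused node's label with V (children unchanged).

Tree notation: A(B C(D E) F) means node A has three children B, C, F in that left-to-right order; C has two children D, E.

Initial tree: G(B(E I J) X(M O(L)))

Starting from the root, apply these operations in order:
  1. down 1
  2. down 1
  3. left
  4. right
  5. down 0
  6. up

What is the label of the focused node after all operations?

Step 1 (down 1): focus=X path=1 depth=1 children=['M', 'O'] left=['B'] right=[] parent=G
Step 2 (down 1): focus=O path=1/1 depth=2 children=['L'] left=['M'] right=[] parent=X
Step 3 (left): focus=M path=1/0 depth=2 children=[] left=[] right=['O'] parent=X
Step 4 (right): focus=O path=1/1 depth=2 children=['L'] left=['M'] right=[] parent=X
Step 5 (down 0): focus=L path=1/1/0 depth=3 children=[] left=[] right=[] parent=O
Step 6 (up): focus=O path=1/1 depth=2 children=['L'] left=['M'] right=[] parent=X

Answer: O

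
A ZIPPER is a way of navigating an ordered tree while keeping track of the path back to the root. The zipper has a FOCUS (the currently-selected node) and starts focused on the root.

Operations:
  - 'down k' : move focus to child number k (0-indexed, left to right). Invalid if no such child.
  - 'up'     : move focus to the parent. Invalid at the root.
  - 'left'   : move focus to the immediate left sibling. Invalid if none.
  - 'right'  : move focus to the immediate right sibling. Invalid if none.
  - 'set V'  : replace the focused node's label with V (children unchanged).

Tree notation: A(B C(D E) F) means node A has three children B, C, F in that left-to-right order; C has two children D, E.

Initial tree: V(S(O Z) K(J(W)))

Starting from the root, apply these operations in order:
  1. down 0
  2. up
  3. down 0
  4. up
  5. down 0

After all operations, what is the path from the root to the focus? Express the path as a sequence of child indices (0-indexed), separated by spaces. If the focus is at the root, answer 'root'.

Step 1 (down 0): focus=S path=0 depth=1 children=['O', 'Z'] left=[] right=['K'] parent=V
Step 2 (up): focus=V path=root depth=0 children=['S', 'K'] (at root)
Step 3 (down 0): focus=S path=0 depth=1 children=['O', 'Z'] left=[] right=['K'] parent=V
Step 4 (up): focus=V path=root depth=0 children=['S', 'K'] (at root)
Step 5 (down 0): focus=S path=0 depth=1 children=['O', 'Z'] left=[] right=['K'] parent=V

Answer: 0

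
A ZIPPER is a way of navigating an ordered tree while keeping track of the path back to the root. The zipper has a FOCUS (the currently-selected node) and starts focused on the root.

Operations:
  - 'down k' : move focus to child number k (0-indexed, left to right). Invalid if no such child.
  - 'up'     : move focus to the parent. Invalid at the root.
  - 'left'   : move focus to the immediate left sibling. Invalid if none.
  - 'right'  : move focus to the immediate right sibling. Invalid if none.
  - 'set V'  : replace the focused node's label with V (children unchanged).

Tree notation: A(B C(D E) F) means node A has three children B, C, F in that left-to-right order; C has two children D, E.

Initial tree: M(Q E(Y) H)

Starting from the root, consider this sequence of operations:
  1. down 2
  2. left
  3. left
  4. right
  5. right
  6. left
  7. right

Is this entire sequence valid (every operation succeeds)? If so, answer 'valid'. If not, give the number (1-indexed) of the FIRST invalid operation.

Step 1 (down 2): focus=H path=2 depth=1 children=[] left=['Q', 'E'] right=[] parent=M
Step 2 (left): focus=E path=1 depth=1 children=['Y'] left=['Q'] right=['H'] parent=M
Step 3 (left): focus=Q path=0 depth=1 children=[] left=[] right=['E', 'H'] parent=M
Step 4 (right): focus=E path=1 depth=1 children=['Y'] left=['Q'] right=['H'] parent=M
Step 5 (right): focus=H path=2 depth=1 children=[] left=['Q', 'E'] right=[] parent=M
Step 6 (left): focus=E path=1 depth=1 children=['Y'] left=['Q'] right=['H'] parent=M
Step 7 (right): focus=H path=2 depth=1 children=[] left=['Q', 'E'] right=[] parent=M

Answer: valid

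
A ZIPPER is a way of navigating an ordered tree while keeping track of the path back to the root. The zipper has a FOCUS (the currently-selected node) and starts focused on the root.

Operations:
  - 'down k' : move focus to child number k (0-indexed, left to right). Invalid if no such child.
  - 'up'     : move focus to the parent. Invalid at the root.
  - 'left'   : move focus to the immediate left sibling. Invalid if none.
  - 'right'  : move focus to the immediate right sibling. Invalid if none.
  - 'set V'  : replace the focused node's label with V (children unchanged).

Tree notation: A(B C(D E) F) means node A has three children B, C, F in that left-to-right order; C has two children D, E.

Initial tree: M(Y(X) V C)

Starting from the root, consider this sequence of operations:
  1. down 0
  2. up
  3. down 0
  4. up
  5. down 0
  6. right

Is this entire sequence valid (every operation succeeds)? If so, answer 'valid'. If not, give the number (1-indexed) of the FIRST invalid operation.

Answer: valid

Derivation:
Step 1 (down 0): focus=Y path=0 depth=1 children=['X'] left=[] right=['V', 'C'] parent=M
Step 2 (up): focus=M path=root depth=0 children=['Y', 'V', 'C'] (at root)
Step 3 (down 0): focus=Y path=0 depth=1 children=['X'] left=[] right=['V', 'C'] parent=M
Step 4 (up): focus=M path=root depth=0 children=['Y', 'V', 'C'] (at root)
Step 5 (down 0): focus=Y path=0 depth=1 children=['X'] left=[] right=['V', 'C'] parent=M
Step 6 (right): focus=V path=1 depth=1 children=[] left=['Y'] right=['C'] parent=M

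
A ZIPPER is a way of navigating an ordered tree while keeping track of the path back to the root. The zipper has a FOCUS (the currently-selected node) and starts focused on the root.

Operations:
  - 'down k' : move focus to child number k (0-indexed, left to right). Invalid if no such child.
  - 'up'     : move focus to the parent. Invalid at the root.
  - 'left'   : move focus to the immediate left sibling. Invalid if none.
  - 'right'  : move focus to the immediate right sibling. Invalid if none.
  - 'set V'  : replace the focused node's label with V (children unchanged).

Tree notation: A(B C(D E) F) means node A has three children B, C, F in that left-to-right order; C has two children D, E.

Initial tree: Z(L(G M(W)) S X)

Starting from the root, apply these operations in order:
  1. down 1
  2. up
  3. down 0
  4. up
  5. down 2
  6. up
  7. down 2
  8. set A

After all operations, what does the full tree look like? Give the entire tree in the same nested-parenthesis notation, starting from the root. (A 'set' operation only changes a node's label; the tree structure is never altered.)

Step 1 (down 1): focus=S path=1 depth=1 children=[] left=['L'] right=['X'] parent=Z
Step 2 (up): focus=Z path=root depth=0 children=['L', 'S', 'X'] (at root)
Step 3 (down 0): focus=L path=0 depth=1 children=['G', 'M'] left=[] right=['S', 'X'] parent=Z
Step 4 (up): focus=Z path=root depth=0 children=['L', 'S', 'X'] (at root)
Step 5 (down 2): focus=X path=2 depth=1 children=[] left=['L', 'S'] right=[] parent=Z
Step 6 (up): focus=Z path=root depth=0 children=['L', 'S', 'X'] (at root)
Step 7 (down 2): focus=X path=2 depth=1 children=[] left=['L', 'S'] right=[] parent=Z
Step 8 (set A): focus=A path=2 depth=1 children=[] left=['L', 'S'] right=[] parent=Z

Answer: Z(L(G M(W)) S A)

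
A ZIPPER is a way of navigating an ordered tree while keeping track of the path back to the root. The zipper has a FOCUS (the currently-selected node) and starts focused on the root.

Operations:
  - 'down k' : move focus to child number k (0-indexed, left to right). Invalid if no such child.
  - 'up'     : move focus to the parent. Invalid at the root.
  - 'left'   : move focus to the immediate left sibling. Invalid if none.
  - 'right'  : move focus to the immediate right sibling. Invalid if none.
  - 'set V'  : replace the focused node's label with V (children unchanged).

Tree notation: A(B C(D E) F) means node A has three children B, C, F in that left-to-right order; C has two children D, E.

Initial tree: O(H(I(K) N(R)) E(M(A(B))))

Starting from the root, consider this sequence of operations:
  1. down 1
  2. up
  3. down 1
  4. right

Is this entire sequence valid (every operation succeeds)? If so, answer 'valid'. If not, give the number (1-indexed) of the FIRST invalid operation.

Step 1 (down 1): focus=E path=1 depth=1 children=['M'] left=['H'] right=[] parent=O
Step 2 (up): focus=O path=root depth=0 children=['H', 'E'] (at root)
Step 3 (down 1): focus=E path=1 depth=1 children=['M'] left=['H'] right=[] parent=O
Step 4 (right): INVALID

Answer: 4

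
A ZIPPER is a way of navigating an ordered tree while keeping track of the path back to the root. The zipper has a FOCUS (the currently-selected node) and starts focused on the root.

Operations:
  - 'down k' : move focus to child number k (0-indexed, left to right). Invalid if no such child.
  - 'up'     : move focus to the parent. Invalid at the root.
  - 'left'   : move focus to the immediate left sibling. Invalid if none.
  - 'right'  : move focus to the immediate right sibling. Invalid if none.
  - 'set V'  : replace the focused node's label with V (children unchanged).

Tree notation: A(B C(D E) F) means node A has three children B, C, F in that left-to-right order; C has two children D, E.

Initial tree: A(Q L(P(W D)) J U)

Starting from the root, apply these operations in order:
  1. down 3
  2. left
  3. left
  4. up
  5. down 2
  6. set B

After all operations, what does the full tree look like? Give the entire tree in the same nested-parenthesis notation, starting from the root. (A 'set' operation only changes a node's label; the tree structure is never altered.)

Step 1 (down 3): focus=U path=3 depth=1 children=[] left=['Q', 'L', 'J'] right=[] parent=A
Step 2 (left): focus=J path=2 depth=1 children=[] left=['Q', 'L'] right=['U'] parent=A
Step 3 (left): focus=L path=1 depth=1 children=['P'] left=['Q'] right=['J', 'U'] parent=A
Step 4 (up): focus=A path=root depth=0 children=['Q', 'L', 'J', 'U'] (at root)
Step 5 (down 2): focus=J path=2 depth=1 children=[] left=['Q', 'L'] right=['U'] parent=A
Step 6 (set B): focus=B path=2 depth=1 children=[] left=['Q', 'L'] right=['U'] parent=A

Answer: A(Q L(P(W D)) B U)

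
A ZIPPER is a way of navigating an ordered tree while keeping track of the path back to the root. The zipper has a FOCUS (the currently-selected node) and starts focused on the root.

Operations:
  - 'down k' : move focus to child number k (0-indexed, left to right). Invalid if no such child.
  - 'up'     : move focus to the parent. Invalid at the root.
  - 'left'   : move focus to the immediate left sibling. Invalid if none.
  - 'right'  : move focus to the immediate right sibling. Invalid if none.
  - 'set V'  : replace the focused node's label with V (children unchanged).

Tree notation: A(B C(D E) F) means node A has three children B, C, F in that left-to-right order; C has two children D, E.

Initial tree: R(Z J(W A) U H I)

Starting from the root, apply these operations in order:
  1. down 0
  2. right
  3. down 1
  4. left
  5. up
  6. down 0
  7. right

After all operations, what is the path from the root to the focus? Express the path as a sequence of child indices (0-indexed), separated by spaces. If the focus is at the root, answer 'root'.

Step 1 (down 0): focus=Z path=0 depth=1 children=[] left=[] right=['J', 'U', 'H', 'I'] parent=R
Step 2 (right): focus=J path=1 depth=1 children=['W', 'A'] left=['Z'] right=['U', 'H', 'I'] parent=R
Step 3 (down 1): focus=A path=1/1 depth=2 children=[] left=['W'] right=[] parent=J
Step 4 (left): focus=W path=1/0 depth=2 children=[] left=[] right=['A'] parent=J
Step 5 (up): focus=J path=1 depth=1 children=['W', 'A'] left=['Z'] right=['U', 'H', 'I'] parent=R
Step 6 (down 0): focus=W path=1/0 depth=2 children=[] left=[] right=['A'] parent=J
Step 7 (right): focus=A path=1/1 depth=2 children=[] left=['W'] right=[] parent=J

Answer: 1 1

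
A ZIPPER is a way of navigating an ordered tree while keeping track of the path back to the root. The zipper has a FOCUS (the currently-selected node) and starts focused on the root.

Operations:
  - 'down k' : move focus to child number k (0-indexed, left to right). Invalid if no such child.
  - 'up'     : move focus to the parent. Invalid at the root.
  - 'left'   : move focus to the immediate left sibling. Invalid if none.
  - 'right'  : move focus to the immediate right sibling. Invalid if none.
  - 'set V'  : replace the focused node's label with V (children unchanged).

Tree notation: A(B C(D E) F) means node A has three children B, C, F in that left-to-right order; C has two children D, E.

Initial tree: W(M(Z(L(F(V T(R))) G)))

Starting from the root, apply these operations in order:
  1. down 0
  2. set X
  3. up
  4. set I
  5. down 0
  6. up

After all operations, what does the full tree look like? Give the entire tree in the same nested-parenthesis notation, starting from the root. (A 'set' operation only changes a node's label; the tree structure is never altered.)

Step 1 (down 0): focus=M path=0 depth=1 children=['Z'] left=[] right=[] parent=W
Step 2 (set X): focus=X path=0 depth=1 children=['Z'] left=[] right=[] parent=W
Step 3 (up): focus=W path=root depth=0 children=['X'] (at root)
Step 4 (set I): focus=I path=root depth=0 children=['X'] (at root)
Step 5 (down 0): focus=X path=0 depth=1 children=['Z'] left=[] right=[] parent=I
Step 6 (up): focus=I path=root depth=0 children=['X'] (at root)

Answer: I(X(Z(L(F(V T(R))) G)))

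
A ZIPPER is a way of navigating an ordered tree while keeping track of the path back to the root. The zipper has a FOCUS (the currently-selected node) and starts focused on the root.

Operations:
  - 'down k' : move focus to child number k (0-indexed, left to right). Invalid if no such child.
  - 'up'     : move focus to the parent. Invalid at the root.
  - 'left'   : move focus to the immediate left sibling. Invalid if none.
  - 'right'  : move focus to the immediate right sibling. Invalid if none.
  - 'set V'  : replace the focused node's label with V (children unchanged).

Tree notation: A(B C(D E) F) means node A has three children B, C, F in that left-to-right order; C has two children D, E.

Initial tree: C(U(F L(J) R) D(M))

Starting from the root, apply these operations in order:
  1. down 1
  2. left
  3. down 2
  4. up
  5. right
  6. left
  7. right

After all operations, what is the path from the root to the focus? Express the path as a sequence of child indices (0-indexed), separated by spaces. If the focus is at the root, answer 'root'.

Answer: 1

Derivation:
Step 1 (down 1): focus=D path=1 depth=1 children=['M'] left=['U'] right=[] parent=C
Step 2 (left): focus=U path=0 depth=1 children=['F', 'L', 'R'] left=[] right=['D'] parent=C
Step 3 (down 2): focus=R path=0/2 depth=2 children=[] left=['F', 'L'] right=[] parent=U
Step 4 (up): focus=U path=0 depth=1 children=['F', 'L', 'R'] left=[] right=['D'] parent=C
Step 5 (right): focus=D path=1 depth=1 children=['M'] left=['U'] right=[] parent=C
Step 6 (left): focus=U path=0 depth=1 children=['F', 'L', 'R'] left=[] right=['D'] parent=C
Step 7 (right): focus=D path=1 depth=1 children=['M'] left=['U'] right=[] parent=C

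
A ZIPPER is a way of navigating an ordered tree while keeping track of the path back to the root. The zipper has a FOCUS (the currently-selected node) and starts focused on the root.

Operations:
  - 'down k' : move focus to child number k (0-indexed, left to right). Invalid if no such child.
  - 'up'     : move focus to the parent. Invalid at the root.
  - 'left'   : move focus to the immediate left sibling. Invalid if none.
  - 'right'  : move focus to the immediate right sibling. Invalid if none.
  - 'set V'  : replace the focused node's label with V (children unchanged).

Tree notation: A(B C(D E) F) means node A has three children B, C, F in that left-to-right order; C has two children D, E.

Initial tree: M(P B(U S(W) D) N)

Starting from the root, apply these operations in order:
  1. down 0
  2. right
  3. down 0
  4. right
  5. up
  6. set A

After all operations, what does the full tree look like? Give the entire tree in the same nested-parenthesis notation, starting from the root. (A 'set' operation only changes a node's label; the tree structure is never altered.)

Step 1 (down 0): focus=P path=0 depth=1 children=[] left=[] right=['B', 'N'] parent=M
Step 2 (right): focus=B path=1 depth=1 children=['U', 'S', 'D'] left=['P'] right=['N'] parent=M
Step 3 (down 0): focus=U path=1/0 depth=2 children=[] left=[] right=['S', 'D'] parent=B
Step 4 (right): focus=S path=1/1 depth=2 children=['W'] left=['U'] right=['D'] parent=B
Step 5 (up): focus=B path=1 depth=1 children=['U', 'S', 'D'] left=['P'] right=['N'] parent=M
Step 6 (set A): focus=A path=1 depth=1 children=['U', 'S', 'D'] left=['P'] right=['N'] parent=M

Answer: M(P A(U S(W) D) N)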